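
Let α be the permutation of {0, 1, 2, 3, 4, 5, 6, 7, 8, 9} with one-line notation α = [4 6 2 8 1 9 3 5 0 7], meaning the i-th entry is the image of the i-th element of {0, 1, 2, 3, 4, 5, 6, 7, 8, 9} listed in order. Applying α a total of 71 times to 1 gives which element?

4

Tracing 1 → 6 → … returns to 1 after 6 steps, so 1 lies in a 6-cycle (0, 4, 1, 6, 3, 8).
Since the cycle has length 6, α^71 acts on it the same as α^5 (71 mod 6 = 5).
Advancing 5 steps from 1: 1 → 6 → 3 → 8 → 0 → 4.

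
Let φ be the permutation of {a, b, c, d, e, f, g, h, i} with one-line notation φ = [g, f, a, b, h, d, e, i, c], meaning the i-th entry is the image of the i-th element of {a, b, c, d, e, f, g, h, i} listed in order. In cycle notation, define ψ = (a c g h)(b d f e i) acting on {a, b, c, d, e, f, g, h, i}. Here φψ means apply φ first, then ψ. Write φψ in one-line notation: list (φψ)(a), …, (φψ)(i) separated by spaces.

(φψ)(x) = ψ(φ(x)). Computing each image: ψ(φ(a)) = ψ(g) = h, ψ(φ(b)) = ψ(f) = e, ψ(φ(c)) = ψ(a) = c, ψ(φ(d)) = ψ(b) = d, ψ(φ(e)) = ψ(h) = a, ψ(φ(f)) = ψ(d) = f, ψ(φ(g)) = ψ(e) = i, ψ(φ(h)) = ψ(i) = b, ψ(φ(i)) = ψ(c) = g.
Hence φψ = [h e c d a f i b g].

h e c d a f i b g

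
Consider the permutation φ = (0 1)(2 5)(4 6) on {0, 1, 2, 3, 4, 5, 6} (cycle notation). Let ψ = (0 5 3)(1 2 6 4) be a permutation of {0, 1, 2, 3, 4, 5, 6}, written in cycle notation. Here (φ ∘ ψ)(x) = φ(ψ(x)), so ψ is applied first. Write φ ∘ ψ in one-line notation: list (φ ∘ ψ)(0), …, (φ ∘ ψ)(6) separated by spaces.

(φ ∘ ψ)(x) = φ(ψ(x)). Computing each image: φ(ψ(0)) = φ(5) = 2, φ(ψ(1)) = φ(2) = 5, φ(ψ(2)) = φ(6) = 4, φ(ψ(3)) = φ(0) = 1, φ(ψ(4)) = φ(1) = 0, φ(ψ(5)) = φ(3) = 3, φ(ψ(6)) = φ(4) = 6.
Hence φ ∘ ψ = [2 5 4 1 0 3 6].

2 5 4 1 0 3 6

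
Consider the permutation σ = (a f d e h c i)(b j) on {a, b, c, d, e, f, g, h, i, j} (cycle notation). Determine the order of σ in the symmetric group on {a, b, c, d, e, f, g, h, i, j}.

The cycle type of σ is (7, 2, 1).
Since disjoint cycles commute, ord(σ) = lcm(7, 2) = 14.

14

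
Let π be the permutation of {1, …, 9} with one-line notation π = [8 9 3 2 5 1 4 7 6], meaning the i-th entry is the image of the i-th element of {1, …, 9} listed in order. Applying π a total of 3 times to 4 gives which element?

Tracing 4 → 2 → … returns to 4 after 7 steps, so 4 lies in a 7-cycle (1, 8, 7, 4, 2, 9, 6).
Advancing 3 steps from 4: 4 → 2 → 9 → 6.

6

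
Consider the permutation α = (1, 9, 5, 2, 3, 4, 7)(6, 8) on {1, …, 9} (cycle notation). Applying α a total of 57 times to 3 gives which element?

4

3 lies in the 7-cycle (1, 9, 5, 2, 3, 4, 7).
On a 7-cycle, α^7 is the identity, so α^57 = α^1 there (57 ≡ 1 mod 7).
Stepping 1 place around the cycle: 3 → 4.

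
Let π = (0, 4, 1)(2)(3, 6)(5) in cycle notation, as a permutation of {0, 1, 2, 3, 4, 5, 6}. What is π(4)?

In the cycle (0, 4, 1), 4 is followed by 1, so π(4) = 1.

1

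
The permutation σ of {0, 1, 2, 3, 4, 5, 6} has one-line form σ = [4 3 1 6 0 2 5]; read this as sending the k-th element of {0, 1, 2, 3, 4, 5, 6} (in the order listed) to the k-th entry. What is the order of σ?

10

Writing σ as disjoint cycles, the cycle lengths are 5, 2.
Since disjoint cycles commute, ord(σ) = lcm(5, 2) = 10.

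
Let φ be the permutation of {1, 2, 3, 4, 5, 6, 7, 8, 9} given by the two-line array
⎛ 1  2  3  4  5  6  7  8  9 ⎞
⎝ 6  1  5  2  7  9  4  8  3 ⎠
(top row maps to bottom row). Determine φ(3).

5

The entry below 3 in the array is 5, so φ(3) = 5.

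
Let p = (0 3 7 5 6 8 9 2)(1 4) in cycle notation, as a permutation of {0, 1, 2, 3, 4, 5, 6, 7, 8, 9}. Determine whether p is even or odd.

The cycle lengths are 8, 2.
A cycle is odd iff its length is even; p has 2 even-length cycles, so sgn(p) = (−1)^2 and p is even.

even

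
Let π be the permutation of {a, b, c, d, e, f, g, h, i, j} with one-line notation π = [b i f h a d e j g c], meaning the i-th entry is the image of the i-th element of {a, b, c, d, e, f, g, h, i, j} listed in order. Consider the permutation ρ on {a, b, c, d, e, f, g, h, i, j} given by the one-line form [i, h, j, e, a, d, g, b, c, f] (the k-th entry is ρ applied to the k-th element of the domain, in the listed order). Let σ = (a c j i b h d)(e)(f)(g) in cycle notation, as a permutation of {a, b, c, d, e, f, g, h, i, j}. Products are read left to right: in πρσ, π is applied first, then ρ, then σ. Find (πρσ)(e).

Chase e: π(e) = a; ρ(a) = i; σ(i) = b. Hence (πρσ)(e) = b.

b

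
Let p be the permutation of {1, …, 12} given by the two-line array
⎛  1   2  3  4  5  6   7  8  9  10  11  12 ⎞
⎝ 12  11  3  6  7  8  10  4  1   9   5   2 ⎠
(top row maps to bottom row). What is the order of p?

24

The disjoint-cycle form of p has cycle lengths 8, 3, 1.
The order is lcm(8, 3) = 24.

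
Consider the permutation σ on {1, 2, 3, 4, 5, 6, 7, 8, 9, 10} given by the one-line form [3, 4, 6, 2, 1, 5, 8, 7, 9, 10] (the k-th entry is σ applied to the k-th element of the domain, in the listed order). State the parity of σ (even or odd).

In disjoint-cycle form the cycle lengths are 4, 2, 2, 1, 1.
A cycle is odd iff its length is even; σ has 3 even-length cycles, so sgn(σ) = (−1)^3 and σ is odd.

odd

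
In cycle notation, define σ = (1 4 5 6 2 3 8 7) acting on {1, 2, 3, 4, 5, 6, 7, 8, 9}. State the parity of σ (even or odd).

The cycle lengths are 8, 1.
A cycle of length ℓ contributes ℓ−1 transpositions, so σ is a product of 7 transpositions — odd.

odd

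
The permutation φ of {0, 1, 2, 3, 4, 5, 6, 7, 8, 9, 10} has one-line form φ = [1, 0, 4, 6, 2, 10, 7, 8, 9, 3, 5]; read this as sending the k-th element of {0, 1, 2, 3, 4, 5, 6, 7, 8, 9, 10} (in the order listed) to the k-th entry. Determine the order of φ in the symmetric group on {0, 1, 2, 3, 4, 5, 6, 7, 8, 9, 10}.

The disjoint-cycle form of φ has cycle lengths 5, 2, 2, 2.
The order of φ is the least common multiple of its cycle lengths: lcm(5, 2, 2, 2) = 10.

10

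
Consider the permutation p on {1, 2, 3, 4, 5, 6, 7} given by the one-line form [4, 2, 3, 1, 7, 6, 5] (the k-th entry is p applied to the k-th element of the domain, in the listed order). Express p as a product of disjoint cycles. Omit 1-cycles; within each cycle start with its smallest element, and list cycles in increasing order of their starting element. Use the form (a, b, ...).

(1, 4)(5, 7)

Start at 1 and follow images: 1 → 4 → 1, giving the cycle (1, 4).
Continuing from each remaining unvisited element yields (1, 4)(5, 7).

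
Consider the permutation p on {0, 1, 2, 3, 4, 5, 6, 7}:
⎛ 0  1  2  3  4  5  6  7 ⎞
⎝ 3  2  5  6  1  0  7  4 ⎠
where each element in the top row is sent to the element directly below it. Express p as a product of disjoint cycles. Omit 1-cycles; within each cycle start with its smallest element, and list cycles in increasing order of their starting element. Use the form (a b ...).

From 0: 0 → 3 → 6 → 7 → 4 → 1 → 2 → 5 → 0, closing the cycle (0 3 6 7 4 1 2 5).
Repeating from the next unused element and collecting all non-trivial cycles gives (0 3 6 7 4 1 2 5).

(0 3 6 7 4 1 2 5)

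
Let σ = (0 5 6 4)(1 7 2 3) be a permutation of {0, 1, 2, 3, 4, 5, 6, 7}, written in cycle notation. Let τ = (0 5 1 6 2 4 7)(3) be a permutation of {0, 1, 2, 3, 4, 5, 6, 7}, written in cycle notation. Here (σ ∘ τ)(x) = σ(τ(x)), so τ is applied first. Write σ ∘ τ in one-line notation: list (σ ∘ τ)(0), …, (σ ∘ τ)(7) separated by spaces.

6 4 0 1 2 7 3 5

(σ ∘ τ)(x) = σ(τ(x)). Computing each image: σ(τ(0)) = σ(5) = 6, σ(τ(1)) = σ(6) = 4, σ(τ(2)) = σ(4) = 0, σ(τ(3)) = σ(3) = 1, σ(τ(4)) = σ(7) = 2, σ(τ(5)) = σ(1) = 7, σ(τ(6)) = σ(2) = 3, σ(τ(7)) = σ(0) = 5.
Hence σ ∘ τ = [6 4 0 1 2 7 3 5].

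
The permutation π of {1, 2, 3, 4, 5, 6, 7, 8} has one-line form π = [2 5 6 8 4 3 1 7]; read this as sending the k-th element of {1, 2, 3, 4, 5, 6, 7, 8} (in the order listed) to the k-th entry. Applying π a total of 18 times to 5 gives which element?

5

Tracing 5 → 4 → … returns to 5 after 6 steps, so 5 lies in a 6-cycle (1 2 5 4 8 7).
Powers repeat with period 6 on this cycle, and 18 mod 6 = 0, so π^18(5) = π^0(5).
So π^18(5) = 5.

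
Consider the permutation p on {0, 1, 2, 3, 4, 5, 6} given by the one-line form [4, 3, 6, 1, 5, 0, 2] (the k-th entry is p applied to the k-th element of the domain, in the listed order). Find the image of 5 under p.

0

5 is element number 6 of the domain, and entry number 6 of the one-line form is 0, so p(5) = 0.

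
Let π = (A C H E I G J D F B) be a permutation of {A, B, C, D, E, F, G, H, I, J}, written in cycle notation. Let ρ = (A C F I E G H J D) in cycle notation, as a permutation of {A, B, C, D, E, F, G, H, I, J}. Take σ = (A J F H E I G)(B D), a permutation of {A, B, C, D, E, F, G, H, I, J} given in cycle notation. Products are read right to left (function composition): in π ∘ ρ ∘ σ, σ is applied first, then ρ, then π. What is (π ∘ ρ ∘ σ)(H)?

Apply the permutations in order: σ(H) = E, then ρ(E) = G, then π(G) = J. So (π ∘ ρ ∘ σ)(H) = J.

J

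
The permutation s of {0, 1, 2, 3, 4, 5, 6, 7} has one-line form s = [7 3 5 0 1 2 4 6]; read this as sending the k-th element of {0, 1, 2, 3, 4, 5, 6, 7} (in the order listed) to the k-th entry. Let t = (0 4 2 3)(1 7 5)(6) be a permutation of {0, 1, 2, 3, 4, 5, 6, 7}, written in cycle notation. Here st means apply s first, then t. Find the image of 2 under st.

1

First apply s: s(2) = 5, then t(5) = 1. Thus (st)(2) = 1.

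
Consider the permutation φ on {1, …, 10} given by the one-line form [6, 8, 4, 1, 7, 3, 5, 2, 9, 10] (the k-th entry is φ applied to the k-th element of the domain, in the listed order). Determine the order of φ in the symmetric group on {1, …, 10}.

4

Writing φ as disjoint cycles, the cycle lengths are 4, 2, 2, 1, 1.
Since disjoint cycles commute, ord(φ) = lcm(4, 2, 2) = 4.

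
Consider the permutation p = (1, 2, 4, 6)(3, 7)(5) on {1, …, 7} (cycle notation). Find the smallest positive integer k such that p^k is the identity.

The disjoint cycles have lengths 4, 2, 1.
Since disjoint cycles commute, ord(p) = lcm(4, 2) = 4.

4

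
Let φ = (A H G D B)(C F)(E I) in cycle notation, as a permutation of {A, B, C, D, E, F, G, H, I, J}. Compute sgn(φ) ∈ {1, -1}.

The cycle lengths are 5, 2, 2, 1.
A cycle of length ℓ contributes ℓ−1 transpositions, so φ is a product of 4 + 1 + 1 = 6 transpositions — even.

1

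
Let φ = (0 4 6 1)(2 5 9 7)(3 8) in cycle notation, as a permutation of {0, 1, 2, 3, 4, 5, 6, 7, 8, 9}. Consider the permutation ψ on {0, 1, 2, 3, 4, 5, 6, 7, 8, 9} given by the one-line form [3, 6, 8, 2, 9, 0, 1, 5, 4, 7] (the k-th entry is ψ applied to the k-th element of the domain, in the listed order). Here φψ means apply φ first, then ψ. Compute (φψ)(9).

5

(φψ)(9) = ψ(φ(9)). φ(9) = 7, then ψ(7) = 5. So (φψ)(9) = 5.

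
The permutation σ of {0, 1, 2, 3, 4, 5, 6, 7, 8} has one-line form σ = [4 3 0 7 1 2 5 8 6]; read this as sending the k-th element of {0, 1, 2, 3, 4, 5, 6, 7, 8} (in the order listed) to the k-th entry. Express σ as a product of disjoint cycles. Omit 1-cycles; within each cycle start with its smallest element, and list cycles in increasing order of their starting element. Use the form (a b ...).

(0 4 1 3 7 8 6 5 2)

Iterating σ from 0 gives 0 → 4 → 1 → 3 → 7 → 8 → 6 → 5 → 2 → 0; that is the 9-cycle (0 4 1 3 7 8 6 5 2).
Continuing from each remaining unvisited element yields (0 4 1 3 7 8 6 5 2).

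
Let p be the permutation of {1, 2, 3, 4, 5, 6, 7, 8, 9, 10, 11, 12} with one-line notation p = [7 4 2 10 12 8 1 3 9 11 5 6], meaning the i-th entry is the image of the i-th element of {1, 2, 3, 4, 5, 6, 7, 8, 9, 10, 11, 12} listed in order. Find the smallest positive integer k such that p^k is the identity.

18

Decomposing into disjoint cycles gives cycle lengths 9, 2, 1.
The order of p is the least common multiple of its cycle lengths: lcm(9, 2) = 18.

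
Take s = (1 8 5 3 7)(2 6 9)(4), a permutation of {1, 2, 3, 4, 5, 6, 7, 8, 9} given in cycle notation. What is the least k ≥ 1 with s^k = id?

The disjoint cycles have lengths 5, 3, 1.
The order is lcm(5, 3) = 15.

15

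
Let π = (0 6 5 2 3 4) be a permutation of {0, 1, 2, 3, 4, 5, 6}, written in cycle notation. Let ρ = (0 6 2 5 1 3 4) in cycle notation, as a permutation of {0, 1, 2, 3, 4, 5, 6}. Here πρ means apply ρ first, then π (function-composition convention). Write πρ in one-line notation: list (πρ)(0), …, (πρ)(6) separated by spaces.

5 4 2 0 6 1 3

(πρ)(x) = π(ρ(x)). Computing each image: π(ρ(0)) = π(6) = 5, π(ρ(1)) = π(3) = 4, π(ρ(2)) = π(5) = 2, π(ρ(3)) = π(4) = 0, π(ρ(4)) = π(0) = 6, π(ρ(5)) = π(1) = 1, π(ρ(6)) = π(2) = 3.
Hence πρ = [5 4 2 0 6 1 3].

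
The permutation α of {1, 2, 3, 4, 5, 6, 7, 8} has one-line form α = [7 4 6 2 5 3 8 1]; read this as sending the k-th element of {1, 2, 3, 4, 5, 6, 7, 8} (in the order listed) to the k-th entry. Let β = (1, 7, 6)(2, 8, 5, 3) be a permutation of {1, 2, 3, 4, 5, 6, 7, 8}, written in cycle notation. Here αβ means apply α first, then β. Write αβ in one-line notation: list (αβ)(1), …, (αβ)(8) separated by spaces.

6 4 1 8 3 2 5 7

(αβ)(x) = β(α(x)). Computing each image: β(α(1)) = β(7) = 6, β(α(2)) = β(4) = 4, β(α(3)) = β(6) = 1, β(α(4)) = β(2) = 8, β(α(5)) = β(5) = 3, β(α(6)) = β(3) = 2, β(α(7)) = β(8) = 5, β(α(8)) = β(1) = 7.
Hence αβ = [6 4 1 8 3 2 5 7].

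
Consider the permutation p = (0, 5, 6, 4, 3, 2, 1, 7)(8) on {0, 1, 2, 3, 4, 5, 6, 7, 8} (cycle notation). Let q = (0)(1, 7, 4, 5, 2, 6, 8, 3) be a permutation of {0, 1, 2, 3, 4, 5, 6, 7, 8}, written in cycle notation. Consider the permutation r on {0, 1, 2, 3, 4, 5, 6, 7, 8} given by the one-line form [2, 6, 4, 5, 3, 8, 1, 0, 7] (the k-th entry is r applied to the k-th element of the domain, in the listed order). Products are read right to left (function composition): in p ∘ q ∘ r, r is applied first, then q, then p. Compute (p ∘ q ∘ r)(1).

8

Apply the permutations in order: r(1) = 6, then q(6) = 8, then p(8) = 8. So (p ∘ q ∘ r)(1) = 8.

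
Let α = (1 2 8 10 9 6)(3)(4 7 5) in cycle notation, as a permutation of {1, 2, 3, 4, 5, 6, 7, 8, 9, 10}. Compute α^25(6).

1

6 lies in the 6-cycle (1 2 8 10 9 6).
Powers repeat with period 6 on this cycle, and 25 mod 6 = 1, so α^25(6) = α^1(6).
Stepping 1 place around the cycle: 6 → 1.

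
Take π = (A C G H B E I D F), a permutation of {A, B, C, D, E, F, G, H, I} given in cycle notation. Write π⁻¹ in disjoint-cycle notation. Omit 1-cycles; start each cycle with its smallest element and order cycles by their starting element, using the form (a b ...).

(A F D I E B H G C)

The inverse reverses each cycle.
After reversing and putting each cycle's least element first, π⁻¹ = (A F D I E B H G C).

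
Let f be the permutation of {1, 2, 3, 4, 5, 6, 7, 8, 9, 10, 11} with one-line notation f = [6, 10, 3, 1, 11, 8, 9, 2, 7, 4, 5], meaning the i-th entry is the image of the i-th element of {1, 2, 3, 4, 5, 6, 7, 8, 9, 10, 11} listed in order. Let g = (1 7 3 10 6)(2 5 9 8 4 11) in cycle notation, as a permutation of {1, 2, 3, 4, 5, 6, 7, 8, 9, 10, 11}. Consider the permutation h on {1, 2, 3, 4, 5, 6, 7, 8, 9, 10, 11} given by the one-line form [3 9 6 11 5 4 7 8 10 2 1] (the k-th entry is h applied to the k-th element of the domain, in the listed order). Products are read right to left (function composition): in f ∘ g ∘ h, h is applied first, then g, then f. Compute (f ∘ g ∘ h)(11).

Chase 11: h(11) = 1; g(1) = 7; f(7) = 9. Hence (f ∘ g ∘ h)(11) = 9.

9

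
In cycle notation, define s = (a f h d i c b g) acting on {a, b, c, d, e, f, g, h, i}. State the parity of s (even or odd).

odd

The cycle lengths are 8, 1.
A cycle of length ℓ contributes ℓ−1 transpositions, so s is a product of 7 transpositions — odd.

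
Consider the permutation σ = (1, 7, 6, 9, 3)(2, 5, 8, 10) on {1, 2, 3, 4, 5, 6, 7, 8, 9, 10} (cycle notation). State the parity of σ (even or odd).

The cycle lengths are 5, 4, 1.
A cycle is odd iff its length is even; σ has 1 even-length cycle, so sgn(σ) = (−1)^1 and σ is odd.

odd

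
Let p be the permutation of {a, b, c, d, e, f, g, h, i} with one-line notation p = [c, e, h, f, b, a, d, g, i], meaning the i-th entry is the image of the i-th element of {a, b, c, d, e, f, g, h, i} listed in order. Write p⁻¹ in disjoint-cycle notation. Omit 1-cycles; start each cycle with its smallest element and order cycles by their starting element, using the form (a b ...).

(a f d g h c)(b e)

The cycle decomposition of p is (a c h g d f)(b e).
The inverse reverses every cycle; in canonical form, p⁻¹ = (a f d g h c)(b e).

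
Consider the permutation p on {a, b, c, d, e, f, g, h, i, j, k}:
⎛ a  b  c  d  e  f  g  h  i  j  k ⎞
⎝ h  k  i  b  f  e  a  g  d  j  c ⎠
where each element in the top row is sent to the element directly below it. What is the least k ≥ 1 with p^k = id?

The disjoint-cycle form of p has cycle lengths 5, 3, 2, 1.
The order is lcm(5, 3, 2) = 30.

30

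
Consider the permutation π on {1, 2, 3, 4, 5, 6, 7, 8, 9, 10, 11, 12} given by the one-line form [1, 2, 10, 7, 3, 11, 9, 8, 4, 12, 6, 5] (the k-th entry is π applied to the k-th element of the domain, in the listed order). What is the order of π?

12

Writing π as disjoint cycles, the cycle lengths are 4, 3, 2, 1, 1, 1.
The order is lcm(4, 3, 2) = 12.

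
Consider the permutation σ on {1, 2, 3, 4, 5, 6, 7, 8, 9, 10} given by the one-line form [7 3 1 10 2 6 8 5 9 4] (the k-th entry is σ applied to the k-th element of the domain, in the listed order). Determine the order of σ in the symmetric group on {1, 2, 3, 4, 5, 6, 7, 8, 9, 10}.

6

The disjoint-cycle form of σ has cycle lengths 6, 2, 1, 1.
The order is lcm(6, 2) = 6.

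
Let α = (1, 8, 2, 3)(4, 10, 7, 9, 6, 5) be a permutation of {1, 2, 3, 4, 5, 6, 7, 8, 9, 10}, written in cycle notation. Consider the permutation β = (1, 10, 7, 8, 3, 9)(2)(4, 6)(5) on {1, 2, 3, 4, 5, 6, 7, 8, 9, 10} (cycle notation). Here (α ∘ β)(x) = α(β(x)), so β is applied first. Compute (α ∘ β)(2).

3

(α ∘ β)(2) = α(β(2)). β(2) = 2, then α(2) = 3. So (α ∘ β)(2) = 3.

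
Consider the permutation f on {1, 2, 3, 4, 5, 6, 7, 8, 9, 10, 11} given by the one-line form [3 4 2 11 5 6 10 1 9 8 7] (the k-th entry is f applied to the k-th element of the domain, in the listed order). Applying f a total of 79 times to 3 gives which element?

1

Tracing 3 → 2 → … returns to 3 after 8 steps, so 3 lies in an 8-cycle (1 3 2 4 11 7 10 8).
Since the cycle has length 8, f^79 acts on it the same as f^7 (79 mod 8 = 7).
Stepping 7 places around the cycle: 3 → 2 → 4 → 11 → 7 → 10 → 8 → 1.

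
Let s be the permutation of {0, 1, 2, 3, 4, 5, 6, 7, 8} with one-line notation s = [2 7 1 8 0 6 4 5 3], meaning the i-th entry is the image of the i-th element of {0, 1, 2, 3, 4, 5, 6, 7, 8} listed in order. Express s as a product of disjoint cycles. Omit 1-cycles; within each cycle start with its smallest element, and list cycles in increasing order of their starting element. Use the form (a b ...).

(0 2 1 7 5 6 4)(3 8)

From 0: 0 → 2 → 1 → 7 → 5 → 6 → 4 → 0, closing the cycle (0 2 1 7 5 6 4).
Continuing from each remaining unvisited element yields (0 2 1 7 5 6 4)(3 8).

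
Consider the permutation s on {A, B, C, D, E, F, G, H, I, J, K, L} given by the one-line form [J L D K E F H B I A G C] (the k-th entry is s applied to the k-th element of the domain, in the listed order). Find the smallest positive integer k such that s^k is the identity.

Writing s as disjoint cycles, the cycle lengths are 7, 2, 1, 1, 1.
The order is lcm(7, 2) = 14.

14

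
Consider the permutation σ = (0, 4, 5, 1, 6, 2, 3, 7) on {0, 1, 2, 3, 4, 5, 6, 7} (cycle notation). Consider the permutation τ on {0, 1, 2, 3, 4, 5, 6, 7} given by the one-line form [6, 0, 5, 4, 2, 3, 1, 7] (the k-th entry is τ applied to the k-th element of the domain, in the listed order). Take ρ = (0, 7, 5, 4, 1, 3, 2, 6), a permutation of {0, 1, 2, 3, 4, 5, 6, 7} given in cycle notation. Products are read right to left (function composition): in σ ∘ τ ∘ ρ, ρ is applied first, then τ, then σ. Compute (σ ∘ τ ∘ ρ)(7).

(σ ∘ τ ∘ ρ)(7) = σ(τ(ρ(7))). ρ(7) = 5, then τ(5) = 3, then σ(3) = 7, so the result is 7.

7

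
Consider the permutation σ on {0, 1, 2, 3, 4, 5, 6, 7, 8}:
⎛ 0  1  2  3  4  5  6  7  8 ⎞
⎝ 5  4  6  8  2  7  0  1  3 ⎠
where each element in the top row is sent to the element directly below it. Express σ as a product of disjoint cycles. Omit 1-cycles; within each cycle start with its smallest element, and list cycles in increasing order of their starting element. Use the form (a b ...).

(0 5 7 1 4 2 6)(3 8)

From 0: 0 → 5 → 7 → 1 → 4 → 2 → 6 → 0, closing the cycle (0 5 7 1 4 2 6).
Repeating from the next unused element and collecting all non-trivial cycles gives (0 5 7 1 4 2 6)(3 8).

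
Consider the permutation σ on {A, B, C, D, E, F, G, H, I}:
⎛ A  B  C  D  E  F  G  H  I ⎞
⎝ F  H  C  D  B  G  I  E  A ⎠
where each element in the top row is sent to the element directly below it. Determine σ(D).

D

The entry below D in the array is D, so σ(D) = D.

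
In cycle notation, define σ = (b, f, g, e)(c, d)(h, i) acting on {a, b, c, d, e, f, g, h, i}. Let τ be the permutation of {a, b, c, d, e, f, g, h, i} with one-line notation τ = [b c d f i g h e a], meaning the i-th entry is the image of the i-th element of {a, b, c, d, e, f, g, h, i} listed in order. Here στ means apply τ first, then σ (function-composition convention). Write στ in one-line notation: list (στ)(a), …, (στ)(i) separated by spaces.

(στ)(x) = σ(τ(x)). Computing each image: σ(τ(a)) = σ(b) = f, σ(τ(b)) = σ(c) = d, σ(τ(c)) = σ(d) = c, σ(τ(d)) = σ(f) = g, σ(τ(e)) = σ(i) = h, σ(τ(f)) = σ(g) = e, σ(τ(g)) = σ(h) = i, σ(τ(h)) = σ(e) = b, σ(τ(i)) = σ(a) = a.
Hence στ = [f d c g h e i b a].

f d c g h e i b a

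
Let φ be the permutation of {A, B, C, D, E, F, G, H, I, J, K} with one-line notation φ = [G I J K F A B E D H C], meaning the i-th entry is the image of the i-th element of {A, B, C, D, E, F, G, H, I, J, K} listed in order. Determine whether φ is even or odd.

even

In disjoint-cycle form the cycle lengths are 11.
A cycle is odd iff its length is even; φ has 0 even-length cycles, so sgn(φ) = (−1)^0 and φ is even.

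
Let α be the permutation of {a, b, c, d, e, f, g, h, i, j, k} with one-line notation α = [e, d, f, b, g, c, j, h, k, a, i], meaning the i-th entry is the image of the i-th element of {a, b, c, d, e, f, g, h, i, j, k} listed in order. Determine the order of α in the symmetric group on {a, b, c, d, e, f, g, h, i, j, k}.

4

The disjoint-cycle form of α has cycle lengths 4, 2, 2, 2, 1.
The order of α is the least common multiple of its cycle lengths: lcm(4, 2, 2, 2) = 4.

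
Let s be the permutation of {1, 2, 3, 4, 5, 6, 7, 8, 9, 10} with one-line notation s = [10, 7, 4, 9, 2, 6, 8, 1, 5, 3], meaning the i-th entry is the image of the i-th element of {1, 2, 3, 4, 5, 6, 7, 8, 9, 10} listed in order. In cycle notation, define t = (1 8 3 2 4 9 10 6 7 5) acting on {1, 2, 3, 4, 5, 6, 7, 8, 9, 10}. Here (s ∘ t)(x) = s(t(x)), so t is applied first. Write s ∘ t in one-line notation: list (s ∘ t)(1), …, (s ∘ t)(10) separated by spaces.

1 9 7 5 10 8 2 4 3 6

(s ∘ t)(x) = s(t(x)). Computing each image: s(t(1)) = s(8) = 1, s(t(2)) = s(4) = 9, s(t(3)) = s(2) = 7, s(t(4)) = s(9) = 5, s(t(5)) = s(1) = 10, s(t(6)) = s(7) = 8, s(t(7)) = s(5) = 2, s(t(8)) = s(3) = 4, s(t(9)) = s(10) = 3, s(t(10)) = s(6) = 6.
Hence s ∘ t = [1 9 7 5 10 8 2 4 3 6].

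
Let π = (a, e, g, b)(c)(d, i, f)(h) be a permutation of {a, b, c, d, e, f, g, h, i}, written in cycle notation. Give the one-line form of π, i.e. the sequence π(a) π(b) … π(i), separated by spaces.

Image by image: a↦e, b↦a, c↦c, d↦i, e↦g, f↦d, g↦b, h↦h, i↦f.
Listing these in domain order gives e a c i g d b h f.

e a c i g d b h f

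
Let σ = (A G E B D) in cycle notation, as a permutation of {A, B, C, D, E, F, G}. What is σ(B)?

D

B appears in (A G E B D); the next entry (wrapping around) is D.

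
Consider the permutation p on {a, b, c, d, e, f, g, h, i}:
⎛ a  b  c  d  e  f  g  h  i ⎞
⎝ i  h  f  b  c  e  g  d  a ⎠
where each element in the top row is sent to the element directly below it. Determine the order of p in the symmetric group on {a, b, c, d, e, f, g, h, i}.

Decomposing into disjoint cycles gives cycle lengths 3, 3, 2, 1.
The order is lcm(3, 3, 2) = 6.

6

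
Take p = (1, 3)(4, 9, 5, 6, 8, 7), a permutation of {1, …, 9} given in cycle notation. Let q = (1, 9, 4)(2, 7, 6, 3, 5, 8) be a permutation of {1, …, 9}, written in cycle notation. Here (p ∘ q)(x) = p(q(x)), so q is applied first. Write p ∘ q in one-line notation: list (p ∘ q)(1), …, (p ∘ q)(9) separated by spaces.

For each element, apply q then p: 1 → 9 → 5; 2 → 7 → 4; 3 → 5 → 6; 4 → 1 → 3; 5 → 8 → 7; 6 → 3 → 1; 7 → 6 → 8; 8 → 2 → 2; 9 → 4 → 9.
So p ∘ q in one-line form is 5 4 6 3 7 1 8 2 9.

5 4 6 3 7 1 8 2 9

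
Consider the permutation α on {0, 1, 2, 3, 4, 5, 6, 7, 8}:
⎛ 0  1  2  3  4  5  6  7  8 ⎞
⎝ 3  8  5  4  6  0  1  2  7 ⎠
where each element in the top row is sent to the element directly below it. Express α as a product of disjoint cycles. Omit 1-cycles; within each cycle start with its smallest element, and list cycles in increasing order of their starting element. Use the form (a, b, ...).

Start at 0 and follow images: 0 → 3 → 4 → 6 → 1 → 8 → 7 → 2 → 5 → 0, giving the cycle (0, 3, 4, 6, 1, 8, 7, 2, 5).
Continuing from each remaining unvisited element yields (0, 3, 4, 6, 1, 8, 7, 2, 5).

(0, 3, 4, 6, 1, 8, 7, 2, 5)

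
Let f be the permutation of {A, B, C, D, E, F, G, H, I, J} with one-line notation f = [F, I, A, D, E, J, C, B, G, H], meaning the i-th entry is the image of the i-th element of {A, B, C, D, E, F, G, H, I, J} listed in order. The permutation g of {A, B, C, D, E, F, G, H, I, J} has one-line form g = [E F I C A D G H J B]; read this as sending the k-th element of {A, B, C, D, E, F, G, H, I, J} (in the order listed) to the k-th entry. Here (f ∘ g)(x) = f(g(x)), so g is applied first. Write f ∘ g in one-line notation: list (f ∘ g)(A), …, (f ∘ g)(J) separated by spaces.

E J G A F D C B H I

(f ∘ g)(x) = f(g(x)). Computing each image: f(g(A)) = f(E) = E, f(g(B)) = f(F) = J, f(g(C)) = f(I) = G, f(g(D)) = f(C) = A, f(g(E)) = f(A) = F, f(g(F)) = f(D) = D, f(g(G)) = f(G) = C, f(g(H)) = f(H) = B, f(g(I)) = f(J) = H, f(g(J)) = f(B) = I.
Hence f ∘ g = [E J G A F D C B H I].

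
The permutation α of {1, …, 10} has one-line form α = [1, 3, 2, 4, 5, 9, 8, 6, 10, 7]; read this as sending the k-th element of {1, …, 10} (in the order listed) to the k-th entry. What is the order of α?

10

Decomposing into disjoint cycles gives cycle lengths 5, 2, 1, 1, 1.
The order is lcm(5, 2) = 10.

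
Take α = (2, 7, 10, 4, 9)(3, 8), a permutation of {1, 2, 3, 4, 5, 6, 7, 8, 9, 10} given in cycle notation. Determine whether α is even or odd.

odd

The cycle lengths are 5, 2, 1, 1, 1.
A cycle of length ℓ contributes ℓ−1 transpositions, so α is a product of 4 + 1 = 5 transpositions — odd.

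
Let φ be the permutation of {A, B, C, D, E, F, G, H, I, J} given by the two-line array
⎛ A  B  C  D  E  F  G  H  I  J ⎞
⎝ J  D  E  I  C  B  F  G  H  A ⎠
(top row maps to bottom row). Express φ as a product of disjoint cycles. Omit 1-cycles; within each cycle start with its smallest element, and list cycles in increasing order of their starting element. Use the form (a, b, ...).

(A, J)(B, D, I, H, G, F)(C, E)

Iterating φ from A gives A → J → A; that is the 2-cycle (A, J).
Repeating from the next unused element and collecting all non-trivial cycles gives (A, J)(B, D, I, H, G, F)(C, E).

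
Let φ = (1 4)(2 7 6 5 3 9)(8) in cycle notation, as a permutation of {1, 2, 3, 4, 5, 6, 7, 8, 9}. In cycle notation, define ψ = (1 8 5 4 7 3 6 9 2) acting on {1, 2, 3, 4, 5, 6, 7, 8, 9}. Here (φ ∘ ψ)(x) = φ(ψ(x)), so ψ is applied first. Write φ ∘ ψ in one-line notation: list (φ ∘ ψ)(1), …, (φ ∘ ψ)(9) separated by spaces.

For each element, apply ψ then φ: 1 → 8 → 8; 2 → 1 → 4; 3 → 6 → 5; 4 → 7 → 6; 5 → 4 → 1; 6 → 9 → 2; 7 → 3 → 9; 8 → 5 → 3; 9 → 2 → 7.
Collecting the images, φ ∘ ψ = [8 4 5 6 1 2 9 3 7].

8 4 5 6 1 2 9 3 7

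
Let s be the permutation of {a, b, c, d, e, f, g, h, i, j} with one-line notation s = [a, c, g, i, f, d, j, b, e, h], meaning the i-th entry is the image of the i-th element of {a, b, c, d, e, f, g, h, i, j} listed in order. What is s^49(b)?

h

Tracing b → c → … returns to b after 5 steps, so b lies in a 5-cycle (b, c, g, j, h).
Powers repeat with period 5 on this cycle, and 49 mod 5 = 4, so s^49(b) = s^4(b).
Stepping 4 places around the cycle: b → c → g → j → h.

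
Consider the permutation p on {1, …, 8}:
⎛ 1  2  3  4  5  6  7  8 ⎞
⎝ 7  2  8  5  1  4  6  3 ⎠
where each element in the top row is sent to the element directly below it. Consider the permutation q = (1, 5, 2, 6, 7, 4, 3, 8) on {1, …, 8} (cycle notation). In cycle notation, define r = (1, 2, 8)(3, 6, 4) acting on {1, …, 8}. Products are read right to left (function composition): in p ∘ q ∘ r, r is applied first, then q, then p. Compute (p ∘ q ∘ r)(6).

8

Chase 6: r(6) = 4; q(4) = 3; p(3) = 8. Hence (p ∘ q ∘ r)(6) = 8.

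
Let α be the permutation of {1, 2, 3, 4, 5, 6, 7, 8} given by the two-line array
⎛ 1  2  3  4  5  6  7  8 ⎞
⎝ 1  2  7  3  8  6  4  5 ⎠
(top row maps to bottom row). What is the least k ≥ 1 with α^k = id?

6

Writing α as disjoint cycles, the cycle lengths are 3, 2, 1, 1, 1.
The order of α is the least common multiple of its cycle lengths: lcm(3, 2) = 6.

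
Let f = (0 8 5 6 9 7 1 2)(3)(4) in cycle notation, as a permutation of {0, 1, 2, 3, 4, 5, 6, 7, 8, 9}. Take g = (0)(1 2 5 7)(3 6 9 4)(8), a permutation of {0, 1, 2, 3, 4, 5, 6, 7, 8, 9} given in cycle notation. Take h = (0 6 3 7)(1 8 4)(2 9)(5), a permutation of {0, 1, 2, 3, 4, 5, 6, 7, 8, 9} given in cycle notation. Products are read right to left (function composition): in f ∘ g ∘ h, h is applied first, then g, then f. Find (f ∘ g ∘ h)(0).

Apply the permutations in order: h(0) = 6, then g(6) = 9, then f(9) = 7. So (f ∘ g ∘ h)(0) = 7.

7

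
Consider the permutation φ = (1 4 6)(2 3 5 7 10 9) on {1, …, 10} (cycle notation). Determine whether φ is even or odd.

odd

The cycle lengths are 6, 3, 1.
A cycle is odd iff its length is even; φ has 1 even-length cycle, so sgn(φ) = (−1)^1 and φ is odd.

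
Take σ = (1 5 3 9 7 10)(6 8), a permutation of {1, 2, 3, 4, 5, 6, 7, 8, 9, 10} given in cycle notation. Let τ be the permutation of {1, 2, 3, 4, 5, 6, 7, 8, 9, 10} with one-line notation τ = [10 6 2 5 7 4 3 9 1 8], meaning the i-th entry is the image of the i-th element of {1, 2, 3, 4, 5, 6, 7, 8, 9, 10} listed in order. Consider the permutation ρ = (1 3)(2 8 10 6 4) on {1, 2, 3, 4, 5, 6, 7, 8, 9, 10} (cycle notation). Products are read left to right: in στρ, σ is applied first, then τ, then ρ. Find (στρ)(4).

5

Chase 4: σ(4) = 4; τ(4) = 5; ρ(5) = 5. Hence (στρ)(4) = 5.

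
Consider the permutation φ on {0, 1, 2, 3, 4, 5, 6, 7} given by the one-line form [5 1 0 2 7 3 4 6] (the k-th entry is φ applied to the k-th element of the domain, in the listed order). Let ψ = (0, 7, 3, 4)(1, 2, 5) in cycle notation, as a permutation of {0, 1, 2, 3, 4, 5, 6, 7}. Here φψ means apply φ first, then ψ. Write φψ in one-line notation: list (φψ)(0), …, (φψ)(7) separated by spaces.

(φψ)(x) = ψ(φ(x)). Computing each image: ψ(φ(0)) = ψ(5) = 1, ψ(φ(1)) = ψ(1) = 2, ψ(φ(2)) = ψ(0) = 7, ψ(φ(3)) = ψ(2) = 5, ψ(φ(4)) = ψ(7) = 3, ψ(φ(5)) = ψ(3) = 4, ψ(φ(6)) = ψ(4) = 0, ψ(φ(7)) = ψ(6) = 6.
Hence φψ = [1 2 7 5 3 4 0 6].

1 2 7 5 3 4 0 6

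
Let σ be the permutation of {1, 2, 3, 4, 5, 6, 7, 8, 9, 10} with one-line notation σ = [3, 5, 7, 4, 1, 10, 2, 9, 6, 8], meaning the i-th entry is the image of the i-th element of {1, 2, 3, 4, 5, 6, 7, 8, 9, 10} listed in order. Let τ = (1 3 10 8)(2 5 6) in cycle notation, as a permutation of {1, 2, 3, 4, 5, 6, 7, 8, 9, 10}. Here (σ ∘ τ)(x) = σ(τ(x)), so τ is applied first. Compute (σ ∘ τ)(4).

τ(4) = 4, then σ(4) = 4; composing gives (σ ∘ τ)(4) = 4.

4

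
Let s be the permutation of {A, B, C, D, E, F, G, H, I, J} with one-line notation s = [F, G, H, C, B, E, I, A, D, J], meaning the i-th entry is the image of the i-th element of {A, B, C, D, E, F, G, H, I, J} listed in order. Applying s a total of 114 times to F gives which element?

C

Tracing F → E → … returns to F after 9 steps, so F lies in a 9-cycle (A F E B G I D C H).
Powers repeat with period 9 on this cycle, and 114 mod 9 = 6, so s^114(F) = s^6(F).
Advancing 6 steps from F: F → E → B → G → I → D → C.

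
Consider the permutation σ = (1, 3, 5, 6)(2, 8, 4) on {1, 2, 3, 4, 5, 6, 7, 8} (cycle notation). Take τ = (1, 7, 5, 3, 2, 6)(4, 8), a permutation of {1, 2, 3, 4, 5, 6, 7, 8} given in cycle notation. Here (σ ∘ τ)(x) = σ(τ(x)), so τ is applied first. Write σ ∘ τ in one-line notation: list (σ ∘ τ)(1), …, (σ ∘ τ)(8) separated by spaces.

7 1 8 4 5 3 6 2

(σ ∘ τ)(x) = σ(τ(x)). Computing each image: σ(τ(1)) = σ(7) = 7, σ(τ(2)) = σ(6) = 1, σ(τ(3)) = σ(2) = 8, σ(τ(4)) = σ(8) = 4, σ(τ(5)) = σ(3) = 5, σ(τ(6)) = σ(1) = 3, σ(τ(7)) = σ(5) = 6, σ(τ(8)) = σ(4) = 2.
Hence σ ∘ τ = [7 1 8 4 5 3 6 2].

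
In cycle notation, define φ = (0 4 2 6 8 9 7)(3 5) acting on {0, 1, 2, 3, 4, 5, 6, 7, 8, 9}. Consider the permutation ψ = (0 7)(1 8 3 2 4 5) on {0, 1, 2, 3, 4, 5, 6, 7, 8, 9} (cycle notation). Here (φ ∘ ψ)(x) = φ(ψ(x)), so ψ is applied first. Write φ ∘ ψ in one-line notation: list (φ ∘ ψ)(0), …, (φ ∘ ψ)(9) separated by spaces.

0 9 2 6 3 1 8 4 5 7

(φ ∘ ψ)(x) = φ(ψ(x)). Computing each image: φ(ψ(0)) = φ(7) = 0, φ(ψ(1)) = φ(8) = 9, φ(ψ(2)) = φ(4) = 2, φ(ψ(3)) = φ(2) = 6, φ(ψ(4)) = φ(5) = 3, φ(ψ(5)) = φ(1) = 1, φ(ψ(6)) = φ(6) = 8, φ(ψ(7)) = φ(0) = 4, φ(ψ(8)) = φ(3) = 5, φ(ψ(9)) = φ(9) = 7.
Hence φ ∘ ψ = [0 9 2 6 3 1 8 4 5 7].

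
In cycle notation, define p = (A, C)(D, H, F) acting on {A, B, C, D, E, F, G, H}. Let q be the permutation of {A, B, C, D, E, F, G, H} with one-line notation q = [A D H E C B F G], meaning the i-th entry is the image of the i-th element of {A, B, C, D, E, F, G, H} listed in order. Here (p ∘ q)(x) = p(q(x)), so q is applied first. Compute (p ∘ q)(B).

(p ∘ q)(B) = p(q(B)). q(B) = D, then p(D) = H. So (p ∘ q)(B) = H.

H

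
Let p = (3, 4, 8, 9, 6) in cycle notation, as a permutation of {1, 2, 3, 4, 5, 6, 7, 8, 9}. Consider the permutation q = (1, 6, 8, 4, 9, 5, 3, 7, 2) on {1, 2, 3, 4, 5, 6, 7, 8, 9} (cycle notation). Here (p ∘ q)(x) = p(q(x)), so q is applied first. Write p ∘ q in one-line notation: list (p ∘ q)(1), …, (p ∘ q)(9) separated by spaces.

Chase each element through q then p: 1 → 6 → 3; 2 → 1 → 1; 3 → 7 → 7; 4 → 9 → 6; 5 → 3 → 4; 6 → 8 → 9; 7 → 2 → 2; 8 → 4 → 8; 9 → 5 → 5.
Collecting the images, p ∘ q = [3 1 7 6 4 9 2 8 5].

3 1 7 6 4 9 2 8 5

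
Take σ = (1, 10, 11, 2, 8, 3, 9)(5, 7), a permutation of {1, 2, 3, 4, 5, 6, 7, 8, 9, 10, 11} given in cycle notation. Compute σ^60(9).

9 lies in the 7-cycle (1, 10, 11, 2, 8, 3, 9).
Since the cycle has length 7, σ^60 acts on it the same as σ^4 (60 mod 7 = 4).
Stepping 4 places around the cycle: 9 → 1 → 10 → 11 → 2.

2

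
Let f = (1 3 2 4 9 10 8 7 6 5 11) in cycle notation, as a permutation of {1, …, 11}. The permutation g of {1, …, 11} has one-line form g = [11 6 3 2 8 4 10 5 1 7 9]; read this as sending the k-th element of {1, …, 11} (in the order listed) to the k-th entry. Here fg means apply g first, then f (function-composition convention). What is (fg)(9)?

3

g(9) = 1, then f(1) = 3; composing gives (fg)(9) = 3.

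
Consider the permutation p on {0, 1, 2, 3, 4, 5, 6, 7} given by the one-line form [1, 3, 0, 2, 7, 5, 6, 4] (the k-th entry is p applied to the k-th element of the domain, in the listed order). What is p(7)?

7 is element number 8 of the domain, and entry number 8 of the one-line form is 4, so p(7) = 4.

4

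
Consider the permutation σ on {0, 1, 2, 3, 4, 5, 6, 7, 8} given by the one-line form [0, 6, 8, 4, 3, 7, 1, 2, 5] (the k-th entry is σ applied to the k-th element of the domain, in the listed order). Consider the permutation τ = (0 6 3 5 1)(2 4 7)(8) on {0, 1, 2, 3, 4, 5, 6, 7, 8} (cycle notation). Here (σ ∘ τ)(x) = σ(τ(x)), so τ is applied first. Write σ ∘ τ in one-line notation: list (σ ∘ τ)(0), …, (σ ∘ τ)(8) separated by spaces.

1 0 3 7 2 6 4 8 5

Chase each element through τ then σ: 0 → 6 → 1; 1 → 0 → 0; 2 → 4 → 3; 3 → 5 → 7; 4 → 7 → 2; 5 → 1 → 6; 6 → 3 → 4; 7 → 2 → 8; 8 → 8 → 5.
So σ ∘ τ in one-line form is 1 0 3 7 2 6 4 8 5.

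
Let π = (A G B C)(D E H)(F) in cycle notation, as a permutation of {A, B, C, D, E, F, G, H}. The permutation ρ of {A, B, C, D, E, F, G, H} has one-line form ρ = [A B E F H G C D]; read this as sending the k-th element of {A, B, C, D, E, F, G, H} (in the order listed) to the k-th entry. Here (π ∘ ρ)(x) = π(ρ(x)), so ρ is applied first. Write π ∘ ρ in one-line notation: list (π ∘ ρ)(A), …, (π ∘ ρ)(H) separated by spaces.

G C H F D B A E

(π ∘ ρ)(x) = π(ρ(x)). Computing each image: π(ρ(A)) = π(A) = G, π(ρ(B)) = π(B) = C, π(ρ(C)) = π(E) = H, π(ρ(D)) = π(F) = F, π(ρ(E)) = π(H) = D, π(ρ(F)) = π(G) = B, π(ρ(G)) = π(C) = A, π(ρ(H)) = π(D) = E.
Hence π ∘ ρ = [G C H F D B A E].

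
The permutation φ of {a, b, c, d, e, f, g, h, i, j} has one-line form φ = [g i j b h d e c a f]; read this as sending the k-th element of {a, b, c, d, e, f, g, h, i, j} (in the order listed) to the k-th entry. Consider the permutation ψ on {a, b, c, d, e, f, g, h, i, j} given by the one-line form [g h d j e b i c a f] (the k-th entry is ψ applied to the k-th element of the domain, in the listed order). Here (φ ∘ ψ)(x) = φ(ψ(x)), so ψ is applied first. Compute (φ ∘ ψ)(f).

(φ ∘ ψ)(f) = φ(ψ(f)). ψ(f) = b, then φ(b) = i. So (φ ∘ ψ)(f) = i.

i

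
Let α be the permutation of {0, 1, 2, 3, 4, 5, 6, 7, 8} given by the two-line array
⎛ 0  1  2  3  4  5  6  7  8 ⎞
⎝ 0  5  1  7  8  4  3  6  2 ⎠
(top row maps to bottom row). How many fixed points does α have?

The fixed points (elements with α(x) = x) are {0}, so there is 1.

1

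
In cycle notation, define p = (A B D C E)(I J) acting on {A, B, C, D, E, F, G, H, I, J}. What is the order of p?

10

The cycle type of p is (5, 2, 1, 1, 1).
Since disjoint cycles commute, ord(p) = lcm(5, 2) = 10.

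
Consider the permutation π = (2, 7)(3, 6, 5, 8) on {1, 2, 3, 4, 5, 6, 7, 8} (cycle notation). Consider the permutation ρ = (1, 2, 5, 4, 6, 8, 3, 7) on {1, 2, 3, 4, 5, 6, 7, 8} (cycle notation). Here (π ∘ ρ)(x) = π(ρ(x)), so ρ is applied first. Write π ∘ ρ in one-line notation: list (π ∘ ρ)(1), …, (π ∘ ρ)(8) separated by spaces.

Chase each element through ρ then π: 1 → 2 → 7; 2 → 5 → 8; 3 → 7 → 2; 4 → 6 → 5; 5 → 4 → 4; 6 → 8 → 3; 7 → 1 → 1; 8 → 3 → 6.
So π ∘ ρ in one-line form is 7 8 2 5 4 3 1 6.

7 8 2 5 4 3 1 6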